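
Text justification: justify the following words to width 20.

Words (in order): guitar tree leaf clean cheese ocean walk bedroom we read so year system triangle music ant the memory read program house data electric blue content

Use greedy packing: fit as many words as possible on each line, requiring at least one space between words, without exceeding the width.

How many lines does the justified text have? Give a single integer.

Line 1: ['guitar', 'tree', 'leaf'] (min_width=16, slack=4)
Line 2: ['clean', 'cheese', 'ocean'] (min_width=18, slack=2)
Line 3: ['walk', 'bedroom', 'we', 'read'] (min_width=20, slack=0)
Line 4: ['so', 'year', 'system'] (min_width=14, slack=6)
Line 5: ['triangle', 'music', 'ant'] (min_width=18, slack=2)
Line 6: ['the', 'memory', 'read'] (min_width=15, slack=5)
Line 7: ['program', 'house', 'data'] (min_width=18, slack=2)
Line 8: ['electric', 'blue'] (min_width=13, slack=7)
Line 9: ['content'] (min_width=7, slack=13)
Total lines: 9

Answer: 9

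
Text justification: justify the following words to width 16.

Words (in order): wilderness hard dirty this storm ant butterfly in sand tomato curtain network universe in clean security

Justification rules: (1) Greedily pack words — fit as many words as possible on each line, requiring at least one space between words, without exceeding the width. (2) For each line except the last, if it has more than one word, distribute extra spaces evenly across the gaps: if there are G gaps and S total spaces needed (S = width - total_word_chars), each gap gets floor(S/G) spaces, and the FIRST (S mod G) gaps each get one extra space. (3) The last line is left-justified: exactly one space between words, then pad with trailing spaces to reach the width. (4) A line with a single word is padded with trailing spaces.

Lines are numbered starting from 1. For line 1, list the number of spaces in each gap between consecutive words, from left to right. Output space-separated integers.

Line 1: ['wilderness', 'hard'] (min_width=15, slack=1)
Line 2: ['dirty', 'this', 'storm'] (min_width=16, slack=0)
Line 3: ['ant', 'butterfly', 'in'] (min_width=16, slack=0)
Line 4: ['sand', 'tomato'] (min_width=11, slack=5)
Line 5: ['curtain', 'network'] (min_width=15, slack=1)
Line 6: ['universe', 'in'] (min_width=11, slack=5)
Line 7: ['clean', 'security'] (min_width=14, slack=2)

Answer: 2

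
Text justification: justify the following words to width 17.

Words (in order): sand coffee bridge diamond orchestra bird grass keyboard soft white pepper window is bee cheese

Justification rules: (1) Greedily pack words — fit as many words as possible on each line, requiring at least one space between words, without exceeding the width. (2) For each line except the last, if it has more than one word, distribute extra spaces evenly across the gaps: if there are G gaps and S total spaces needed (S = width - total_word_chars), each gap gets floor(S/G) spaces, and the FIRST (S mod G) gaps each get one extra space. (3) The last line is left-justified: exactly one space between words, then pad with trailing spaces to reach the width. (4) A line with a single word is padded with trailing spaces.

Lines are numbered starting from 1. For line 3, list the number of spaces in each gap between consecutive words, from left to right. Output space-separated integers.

Line 1: ['sand', 'coffee'] (min_width=11, slack=6)
Line 2: ['bridge', 'diamond'] (min_width=14, slack=3)
Line 3: ['orchestra', 'bird'] (min_width=14, slack=3)
Line 4: ['grass', 'keyboard'] (min_width=14, slack=3)
Line 5: ['soft', 'white', 'pepper'] (min_width=17, slack=0)
Line 6: ['window', 'is', 'bee'] (min_width=13, slack=4)
Line 7: ['cheese'] (min_width=6, slack=11)

Answer: 4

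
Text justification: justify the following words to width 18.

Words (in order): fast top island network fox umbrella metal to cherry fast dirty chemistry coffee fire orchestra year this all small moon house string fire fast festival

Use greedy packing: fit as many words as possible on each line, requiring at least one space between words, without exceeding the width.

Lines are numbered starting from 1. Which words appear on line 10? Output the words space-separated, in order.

Answer: festival

Derivation:
Line 1: ['fast', 'top', 'island'] (min_width=15, slack=3)
Line 2: ['network', 'fox'] (min_width=11, slack=7)
Line 3: ['umbrella', 'metal', 'to'] (min_width=17, slack=1)
Line 4: ['cherry', 'fast', 'dirty'] (min_width=17, slack=1)
Line 5: ['chemistry', 'coffee'] (min_width=16, slack=2)
Line 6: ['fire', 'orchestra'] (min_width=14, slack=4)
Line 7: ['year', 'this', 'all'] (min_width=13, slack=5)
Line 8: ['small', 'moon', 'house'] (min_width=16, slack=2)
Line 9: ['string', 'fire', 'fast'] (min_width=16, slack=2)
Line 10: ['festival'] (min_width=8, slack=10)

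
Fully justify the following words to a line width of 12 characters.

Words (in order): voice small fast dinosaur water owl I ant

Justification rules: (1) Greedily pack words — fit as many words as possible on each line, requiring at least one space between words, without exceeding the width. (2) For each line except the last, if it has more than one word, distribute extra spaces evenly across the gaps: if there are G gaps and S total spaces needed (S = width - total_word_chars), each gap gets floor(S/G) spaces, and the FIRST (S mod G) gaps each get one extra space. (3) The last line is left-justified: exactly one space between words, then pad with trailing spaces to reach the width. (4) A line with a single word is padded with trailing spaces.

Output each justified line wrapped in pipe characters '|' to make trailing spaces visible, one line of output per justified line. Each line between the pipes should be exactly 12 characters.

Line 1: ['voice', 'small'] (min_width=11, slack=1)
Line 2: ['fast'] (min_width=4, slack=8)
Line 3: ['dinosaur'] (min_width=8, slack=4)
Line 4: ['water', 'owl', 'I'] (min_width=11, slack=1)
Line 5: ['ant'] (min_width=3, slack=9)

Answer: |voice  small|
|fast        |
|dinosaur    |
|water  owl I|
|ant         |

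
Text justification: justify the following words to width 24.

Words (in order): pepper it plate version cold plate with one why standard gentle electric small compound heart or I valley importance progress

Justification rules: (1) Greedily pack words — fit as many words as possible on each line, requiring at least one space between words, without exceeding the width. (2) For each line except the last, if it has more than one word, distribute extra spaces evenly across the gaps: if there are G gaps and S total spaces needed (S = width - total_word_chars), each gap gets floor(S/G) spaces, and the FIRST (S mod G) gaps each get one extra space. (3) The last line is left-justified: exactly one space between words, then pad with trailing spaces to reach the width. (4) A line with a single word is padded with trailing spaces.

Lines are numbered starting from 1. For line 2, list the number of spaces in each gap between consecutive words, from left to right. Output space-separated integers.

Line 1: ['pepper', 'it', 'plate', 'version'] (min_width=23, slack=1)
Line 2: ['cold', 'plate', 'with', 'one', 'why'] (min_width=23, slack=1)
Line 3: ['standard', 'gentle', 'electric'] (min_width=24, slack=0)
Line 4: ['small', 'compound', 'heart', 'or'] (min_width=23, slack=1)
Line 5: ['I', 'valley', 'importance'] (min_width=19, slack=5)
Line 6: ['progress'] (min_width=8, slack=16)

Answer: 2 1 1 1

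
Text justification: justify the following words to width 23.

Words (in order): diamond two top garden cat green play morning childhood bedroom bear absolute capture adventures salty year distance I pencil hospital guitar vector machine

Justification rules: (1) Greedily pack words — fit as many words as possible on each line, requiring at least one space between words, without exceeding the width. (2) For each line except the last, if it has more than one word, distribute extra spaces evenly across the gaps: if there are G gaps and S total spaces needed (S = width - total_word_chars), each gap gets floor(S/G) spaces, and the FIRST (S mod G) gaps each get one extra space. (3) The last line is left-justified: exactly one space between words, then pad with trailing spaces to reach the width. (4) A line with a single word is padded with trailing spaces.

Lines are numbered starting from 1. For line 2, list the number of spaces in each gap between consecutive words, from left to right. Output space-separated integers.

Answer: 2 1 1

Derivation:
Line 1: ['diamond', 'two', 'top', 'garden'] (min_width=22, slack=1)
Line 2: ['cat', 'green', 'play', 'morning'] (min_width=22, slack=1)
Line 3: ['childhood', 'bedroom', 'bear'] (min_width=22, slack=1)
Line 4: ['absolute', 'capture'] (min_width=16, slack=7)
Line 5: ['adventures', 'salty', 'year'] (min_width=21, slack=2)
Line 6: ['distance', 'I', 'pencil'] (min_width=17, slack=6)
Line 7: ['hospital', 'guitar', 'vector'] (min_width=22, slack=1)
Line 8: ['machine'] (min_width=7, slack=16)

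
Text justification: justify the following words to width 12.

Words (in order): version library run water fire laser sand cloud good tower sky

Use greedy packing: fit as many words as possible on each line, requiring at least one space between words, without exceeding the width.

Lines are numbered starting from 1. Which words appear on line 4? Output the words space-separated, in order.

Answer: laser sand

Derivation:
Line 1: ['version'] (min_width=7, slack=5)
Line 2: ['library', 'run'] (min_width=11, slack=1)
Line 3: ['water', 'fire'] (min_width=10, slack=2)
Line 4: ['laser', 'sand'] (min_width=10, slack=2)
Line 5: ['cloud', 'good'] (min_width=10, slack=2)
Line 6: ['tower', 'sky'] (min_width=9, slack=3)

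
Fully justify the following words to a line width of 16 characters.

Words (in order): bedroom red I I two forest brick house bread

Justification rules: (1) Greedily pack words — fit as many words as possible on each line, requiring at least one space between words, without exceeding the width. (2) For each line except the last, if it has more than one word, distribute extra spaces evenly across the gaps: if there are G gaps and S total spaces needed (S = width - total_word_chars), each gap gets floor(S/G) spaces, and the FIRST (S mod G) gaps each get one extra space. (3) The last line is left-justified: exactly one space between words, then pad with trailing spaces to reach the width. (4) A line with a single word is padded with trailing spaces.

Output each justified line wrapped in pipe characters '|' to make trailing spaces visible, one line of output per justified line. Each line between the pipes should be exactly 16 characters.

Answer: |bedroom  red I I|
|two forest brick|
|house bread     |

Derivation:
Line 1: ['bedroom', 'red', 'I', 'I'] (min_width=15, slack=1)
Line 2: ['two', 'forest', 'brick'] (min_width=16, slack=0)
Line 3: ['house', 'bread'] (min_width=11, slack=5)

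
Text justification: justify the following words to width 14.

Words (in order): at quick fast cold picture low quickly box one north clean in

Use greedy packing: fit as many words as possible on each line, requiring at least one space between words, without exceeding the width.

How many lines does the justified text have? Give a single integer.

Line 1: ['at', 'quick', 'fast'] (min_width=13, slack=1)
Line 2: ['cold', 'picture'] (min_width=12, slack=2)
Line 3: ['low', 'quickly'] (min_width=11, slack=3)
Line 4: ['box', 'one', 'north'] (min_width=13, slack=1)
Line 5: ['clean', 'in'] (min_width=8, slack=6)
Total lines: 5

Answer: 5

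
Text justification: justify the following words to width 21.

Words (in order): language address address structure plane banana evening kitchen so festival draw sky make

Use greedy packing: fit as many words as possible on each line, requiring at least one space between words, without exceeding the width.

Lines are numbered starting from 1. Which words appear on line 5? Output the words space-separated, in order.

Answer: draw sky make

Derivation:
Line 1: ['language', 'address'] (min_width=16, slack=5)
Line 2: ['address', 'structure'] (min_width=17, slack=4)
Line 3: ['plane', 'banana', 'evening'] (min_width=20, slack=1)
Line 4: ['kitchen', 'so', 'festival'] (min_width=19, slack=2)
Line 5: ['draw', 'sky', 'make'] (min_width=13, slack=8)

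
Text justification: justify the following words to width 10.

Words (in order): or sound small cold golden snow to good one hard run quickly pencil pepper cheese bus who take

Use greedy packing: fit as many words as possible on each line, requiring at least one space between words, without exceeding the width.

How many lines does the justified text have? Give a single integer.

Line 1: ['or', 'sound'] (min_width=8, slack=2)
Line 2: ['small', 'cold'] (min_width=10, slack=0)
Line 3: ['golden'] (min_width=6, slack=4)
Line 4: ['snow', 'to'] (min_width=7, slack=3)
Line 5: ['good', 'one'] (min_width=8, slack=2)
Line 6: ['hard', 'run'] (min_width=8, slack=2)
Line 7: ['quickly'] (min_width=7, slack=3)
Line 8: ['pencil'] (min_width=6, slack=4)
Line 9: ['pepper'] (min_width=6, slack=4)
Line 10: ['cheese', 'bus'] (min_width=10, slack=0)
Line 11: ['who', 'take'] (min_width=8, slack=2)
Total lines: 11

Answer: 11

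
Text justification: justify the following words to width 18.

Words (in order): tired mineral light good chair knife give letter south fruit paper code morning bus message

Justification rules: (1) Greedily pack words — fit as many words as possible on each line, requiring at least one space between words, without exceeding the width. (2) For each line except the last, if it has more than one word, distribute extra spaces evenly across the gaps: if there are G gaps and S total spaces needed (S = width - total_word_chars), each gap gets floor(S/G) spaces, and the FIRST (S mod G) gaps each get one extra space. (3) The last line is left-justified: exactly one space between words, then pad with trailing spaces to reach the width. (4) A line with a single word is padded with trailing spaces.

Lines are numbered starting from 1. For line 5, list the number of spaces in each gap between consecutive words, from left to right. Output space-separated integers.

Answer: 2 2

Derivation:
Line 1: ['tired', 'mineral'] (min_width=13, slack=5)
Line 2: ['light', 'good', 'chair'] (min_width=16, slack=2)
Line 3: ['knife', 'give', 'letter'] (min_width=17, slack=1)
Line 4: ['south', 'fruit', 'paper'] (min_width=17, slack=1)
Line 5: ['code', 'morning', 'bus'] (min_width=16, slack=2)
Line 6: ['message'] (min_width=7, slack=11)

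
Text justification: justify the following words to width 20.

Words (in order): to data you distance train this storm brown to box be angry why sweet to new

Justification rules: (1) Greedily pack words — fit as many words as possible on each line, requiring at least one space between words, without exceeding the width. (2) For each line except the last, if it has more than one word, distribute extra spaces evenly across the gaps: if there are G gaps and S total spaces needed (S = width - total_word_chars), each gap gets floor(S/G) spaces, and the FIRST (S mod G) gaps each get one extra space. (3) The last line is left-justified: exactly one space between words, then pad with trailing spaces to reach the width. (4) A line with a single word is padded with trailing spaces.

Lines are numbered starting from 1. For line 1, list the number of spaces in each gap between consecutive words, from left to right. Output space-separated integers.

Answer: 1 1 1

Derivation:
Line 1: ['to', 'data', 'you', 'distance'] (min_width=20, slack=0)
Line 2: ['train', 'this', 'storm'] (min_width=16, slack=4)
Line 3: ['brown', 'to', 'box', 'be'] (min_width=15, slack=5)
Line 4: ['angry', 'why', 'sweet', 'to'] (min_width=18, slack=2)
Line 5: ['new'] (min_width=3, slack=17)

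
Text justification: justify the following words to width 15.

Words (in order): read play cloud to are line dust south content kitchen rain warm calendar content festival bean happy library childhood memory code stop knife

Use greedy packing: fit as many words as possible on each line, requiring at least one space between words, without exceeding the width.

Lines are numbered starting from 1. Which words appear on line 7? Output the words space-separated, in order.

Answer: content

Derivation:
Line 1: ['read', 'play', 'cloud'] (min_width=15, slack=0)
Line 2: ['to', 'are', 'line'] (min_width=11, slack=4)
Line 3: ['dust', 'south'] (min_width=10, slack=5)
Line 4: ['content', 'kitchen'] (min_width=15, slack=0)
Line 5: ['rain', 'warm'] (min_width=9, slack=6)
Line 6: ['calendar'] (min_width=8, slack=7)
Line 7: ['content'] (min_width=7, slack=8)
Line 8: ['festival', 'bean'] (min_width=13, slack=2)
Line 9: ['happy', 'library'] (min_width=13, slack=2)
Line 10: ['childhood'] (min_width=9, slack=6)
Line 11: ['memory', 'code'] (min_width=11, slack=4)
Line 12: ['stop', 'knife'] (min_width=10, slack=5)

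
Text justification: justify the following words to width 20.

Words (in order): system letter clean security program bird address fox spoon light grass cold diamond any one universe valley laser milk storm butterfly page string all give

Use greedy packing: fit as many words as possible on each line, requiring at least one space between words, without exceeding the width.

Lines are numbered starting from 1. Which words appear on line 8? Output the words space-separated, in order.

Answer: butterfly page

Derivation:
Line 1: ['system', 'letter', 'clean'] (min_width=19, slack=1)
Line 2: ['security', 'program'] (min_width=16, slack=4)
Line 3: ['bird', 'address', 'fox'] (min_width=16, slack=4)
Line 4: ['spoon', 'light', 'grass'] (min_width=17, slack=3)
Line 5: ['cold', 'diamond', 'any', 'one'] (min_width=20, slack=0)
Line 6: ['universe', 'valley'] (min_width=15, slack=5)
Line 7: ['laser', 'milk', 'storm'] (min_width=16, slack=4)
Line 8: ['butterfly', 'page'] (min_width=14, slack=6)
Line 9: ['string', 'all', 'give'] (min_width=15, slack=5)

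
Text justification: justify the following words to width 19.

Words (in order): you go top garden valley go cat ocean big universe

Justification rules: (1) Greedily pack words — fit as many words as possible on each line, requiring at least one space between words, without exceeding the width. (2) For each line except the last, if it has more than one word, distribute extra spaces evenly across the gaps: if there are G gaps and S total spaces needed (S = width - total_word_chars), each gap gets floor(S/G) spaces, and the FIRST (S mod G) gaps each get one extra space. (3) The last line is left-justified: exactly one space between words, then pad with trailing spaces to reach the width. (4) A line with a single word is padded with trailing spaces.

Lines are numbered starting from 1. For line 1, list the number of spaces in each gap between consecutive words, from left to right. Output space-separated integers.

Answer: 2 2 1

Derivation:
Line 1: ['you', 'go', 'top', 'garden'] (min_width=17, slack=2)
Line 2: ['valley', 'go', 'cat', 'ocean'] (min_width=19, slack=0)
Line 3: ['big', 'universe'] (min_width=12, slack=7)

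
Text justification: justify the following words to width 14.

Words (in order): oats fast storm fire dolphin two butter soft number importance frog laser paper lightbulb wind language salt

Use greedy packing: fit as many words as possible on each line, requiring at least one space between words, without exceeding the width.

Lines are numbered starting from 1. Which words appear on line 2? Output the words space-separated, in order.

Line 1: ['oats', 'fast'] (min_width=9, slack=5)
Line 2: ['storm', 'fire'] (min_width=10, slack=4)
Line 3: ['dolphin', 'two'] (min_width=11, slack=3)
Line 4: ['butter', 'soft'] (min_width=11, slack=3)
Line 5: ['number'] (min_width=6, slack=8)
Line 6: ['importance'] (min_width=10, slack=4)
Line 7: ['frog', 'laser'] (min_width=10, slack=4)
Line 8: ['paper'] (min_width=5, slack=9)
Line 9: ['lightbulb', 'wind'] (min_width=14, slack=0)
Line 10: ['language', 'salt'] (min_width=13, slack=1)

Answer: storm fire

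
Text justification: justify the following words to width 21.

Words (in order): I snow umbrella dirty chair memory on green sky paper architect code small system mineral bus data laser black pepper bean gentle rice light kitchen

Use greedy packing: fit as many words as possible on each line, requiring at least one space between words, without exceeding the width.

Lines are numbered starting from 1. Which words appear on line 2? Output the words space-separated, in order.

Line 1: ['I', 'snow', 'umbrella', 'dirty'] (min_width=21, slack=0)
Line 2: ['chair', 'memory', 'on', 'green'] (min_width=21, slack=0)
Line 3: ['sky', 'paper', 'architect'] (min_width=19, slack=2)
Line 4: ['code', 'small', 'system'] (min_width=17, slack=4)
Line 5: ['mineral', 'bus', 'data'] (min_width=16, slack=5)
Line 6: ['laser', 'black', 'pepper'] (min_width=18, slack=3)
Line 7: ['bean', 'gentle', 'rice'] (min_width=16, slack=5)
Line 8: ['light', 'kitchen'] (min_width=13, slack=8)

Answer: chair memory on green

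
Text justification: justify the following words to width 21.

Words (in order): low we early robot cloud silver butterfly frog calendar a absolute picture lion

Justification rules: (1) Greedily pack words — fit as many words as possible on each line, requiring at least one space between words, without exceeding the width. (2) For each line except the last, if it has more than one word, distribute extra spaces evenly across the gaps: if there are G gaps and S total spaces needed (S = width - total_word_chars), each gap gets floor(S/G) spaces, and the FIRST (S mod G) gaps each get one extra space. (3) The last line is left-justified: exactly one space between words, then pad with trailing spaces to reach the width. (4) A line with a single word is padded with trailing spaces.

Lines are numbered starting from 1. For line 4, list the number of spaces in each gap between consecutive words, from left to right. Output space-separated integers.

Answer: 2 2

Derivation:
Line 1: ['low', 'we', 'early', 'robot'] (min_width=18, slack=3)
Line 2: ['cloud', 'silver'] (min_width=12, slack=9)
Line 3: ['butterfly', 'frog'] (min_width=14, slack=7)
Line 4: ['calendar', 'a', 'absolute'] (min_width=19, slack=2)
Line 5: ['picture', 'lion'] (min_width=12, slack=9)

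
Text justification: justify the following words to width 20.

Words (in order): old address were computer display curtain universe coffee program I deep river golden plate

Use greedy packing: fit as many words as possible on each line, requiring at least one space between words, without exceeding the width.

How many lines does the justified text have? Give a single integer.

Answer: 6

Derivation:
Line 1: ['old', 'address', 'were'] (min_width=16, slack=4)
Line 2: ['computer', 'display'] (min_width=16, slack=4)
Line 3: ['curtain', 'universe'] (min_width=16, slack=4)
Line 4: ['coffee', 'program', 'I'] (min_width=16, slack=4)
Line 5: ['deep', 'river', 'golden'] (min_width=17, slack=3)
Line 6: ['plate'] (min_width=5, slack=15)
Total lines: 6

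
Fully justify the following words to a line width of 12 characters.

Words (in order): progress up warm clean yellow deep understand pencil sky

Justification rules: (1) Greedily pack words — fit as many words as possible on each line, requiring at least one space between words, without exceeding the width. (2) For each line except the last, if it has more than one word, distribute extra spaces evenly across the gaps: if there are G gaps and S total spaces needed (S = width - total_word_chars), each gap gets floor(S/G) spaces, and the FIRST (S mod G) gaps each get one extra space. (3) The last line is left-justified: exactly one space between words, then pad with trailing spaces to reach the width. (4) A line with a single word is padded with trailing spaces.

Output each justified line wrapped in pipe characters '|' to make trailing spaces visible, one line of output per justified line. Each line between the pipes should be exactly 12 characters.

Answer: |progress  up|
|warm   clean|
|yellow  deep|
|understand  |
|pencil sky  |

Derivation:
Line 1: ['progress', 'up'] (min_width=11, slack=1)
Line 2: ['warm', 'clean'] (min_width=10, slack=2)
Line 3: ['yellow', 'deep'] (min_width=11, slack=1)
Line 4: ['understand'] (min_width=10, slack=2)
Line 5: ['pencil', 'sky'] (min_width=10, slack=2)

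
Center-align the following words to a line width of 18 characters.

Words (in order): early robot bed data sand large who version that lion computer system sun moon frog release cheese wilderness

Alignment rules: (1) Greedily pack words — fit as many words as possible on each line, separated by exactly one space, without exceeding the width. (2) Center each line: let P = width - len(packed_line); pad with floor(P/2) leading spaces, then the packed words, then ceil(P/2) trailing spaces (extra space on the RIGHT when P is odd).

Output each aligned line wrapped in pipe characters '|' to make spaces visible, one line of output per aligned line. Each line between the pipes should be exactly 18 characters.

Answer: | early robot bed  |
| data sand large  |
| who version that |
|  lion computer   |
| system sun moon  |
|   frog release   |
|cheese wilderness |

Derivation:
Line 1: ['early', 'robot', 'bed'] (min_width=15, slack=3)
Line 2: ['data', 'sand', 'large'] (min_width=15, slack=3)
Line 3: ['who', 'version', 'that'] (min_width=16, slack=2)
Line 4: ['lion', 'computer'] (min_width=13, slack=5)
Line 5: ['system', 'sun', 'moon'] (min_width=15, slack=3)
Line 6: ['frog', 'release'] (min_width=12, slack=6)
Line 7: ['cheese', 'wilderness'] (min_width=17, slack=1)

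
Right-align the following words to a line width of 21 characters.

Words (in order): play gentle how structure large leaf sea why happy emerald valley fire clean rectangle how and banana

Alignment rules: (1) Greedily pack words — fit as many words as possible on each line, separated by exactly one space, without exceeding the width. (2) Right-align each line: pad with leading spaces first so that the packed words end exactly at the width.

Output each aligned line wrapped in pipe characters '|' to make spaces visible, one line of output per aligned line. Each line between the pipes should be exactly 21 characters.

Line 1: ['play', 'gentle', 'how'] (min_width=15, slack=6)
Line 2: ['structure', 'large', 'leaf'] (min_width=20, slack=1)
Line 3: ['sea', 'why', 'happy', 'emerald'] (min_width=21, slack=0)
Line 4: ['valley', 'fire', 'clean'] (min_width=17, slack=4)
Line 5: ['rectangle', 'how', 'and'] (min_width=17, slack=4)
Line 6: ['banana'] (min_width=6, slack=15)

Answer: |      play gentle how|
| structure large leaf|
|sea why happy emerald|
|    valley fire clean|
|    rectangle how and|
|               banana|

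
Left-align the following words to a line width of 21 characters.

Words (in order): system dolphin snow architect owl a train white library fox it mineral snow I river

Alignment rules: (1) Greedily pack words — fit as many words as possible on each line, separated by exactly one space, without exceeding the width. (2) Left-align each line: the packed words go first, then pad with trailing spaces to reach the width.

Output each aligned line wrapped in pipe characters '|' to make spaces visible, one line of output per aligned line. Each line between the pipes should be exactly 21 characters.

Line 1: ['system', 'dolphin', 'snow'] (min_width=19, slack=2)
Line 2: ['architect', 'owl', 'a', 'train'] (min_width=21, slack=0)
Line 3: ['white', 'library', 'fox', 'it'] (min_width=20, slack=1)
Line 4: ['mineral', 'snow', 'I', 'river'] (min_width=20, slack=1)

Answer: |system dolphin snow  |
|architect owl a train|
|white library fox it |
|mineral snow I river |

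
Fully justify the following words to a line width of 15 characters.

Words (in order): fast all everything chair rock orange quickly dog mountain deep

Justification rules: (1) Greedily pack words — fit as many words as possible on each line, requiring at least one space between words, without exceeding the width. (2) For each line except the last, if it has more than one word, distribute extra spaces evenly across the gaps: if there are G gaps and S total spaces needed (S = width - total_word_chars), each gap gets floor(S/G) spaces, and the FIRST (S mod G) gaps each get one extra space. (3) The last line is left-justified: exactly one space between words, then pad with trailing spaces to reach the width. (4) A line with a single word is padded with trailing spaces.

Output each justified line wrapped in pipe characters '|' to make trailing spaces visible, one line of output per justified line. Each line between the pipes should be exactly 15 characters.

Answer: |fast        all|
|everything     |
|chair      rock|
|orange  quickly|
|dog    mountain|
|deep           |

Derivation:
Line 1: ['fast', 'all'] (min_width=8, slack=7)
Line 2: ['everything'] (min_width=10, slack=5)
Line 3: ['chair', 'rock'] (min_width=10, slack=5)
Line 4: ['orange', 'quickly'] (min_width=14, slack=1)
Line 5: ['dog', 'mountain'] (min_width=12, slack=3)
Line 6: ['deep'] (min_width=4, slack=11)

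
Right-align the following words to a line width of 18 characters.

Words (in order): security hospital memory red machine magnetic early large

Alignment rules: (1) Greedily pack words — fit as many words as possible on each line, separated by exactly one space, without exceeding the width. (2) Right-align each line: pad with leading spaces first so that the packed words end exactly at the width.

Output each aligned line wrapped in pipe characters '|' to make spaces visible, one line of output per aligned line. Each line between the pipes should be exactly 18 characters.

Answer: | security hospital|
|memory red machine|
|    magnetic early|
|             large|

Derivation:
Line 1: ['security', 'hospital'] (min_width=17, slack=1)
Line 2: ['memory', 'red', 'machine'] (min_width=18, slack=0)
Line 3: ['magnetic', 'early'] (min_width=14, slack=4)
Line 4: ['large'] (min_width=5, slack=13)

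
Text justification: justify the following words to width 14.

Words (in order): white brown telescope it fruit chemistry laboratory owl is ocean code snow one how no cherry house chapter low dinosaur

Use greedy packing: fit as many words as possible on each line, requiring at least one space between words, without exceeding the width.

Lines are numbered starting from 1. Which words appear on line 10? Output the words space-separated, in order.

Line 1: ['white', 'brown'] (min_width=11, slack=3)
Line 2: ['telescope', 'it'] (min_width=12, slack=2)
Line 3: ['fruit'] (min_width=5, slack=9)
Line 4: ['chemistry'] (min_width=9, slack=5)
Line 5: ['laboratory', 'owl'] (min_width=14, slack=0)
Line 6: ['is', 'ocean', 'code'] (min_width=13, slack=1)
Line 7: ['snow', 'one', 'how'] (min_width=12, slack=2)
Line 8: ['no', 'cherry'] (min_width=9, slack=5)
Line 9: ['house', 'chapter'] (min_width=13, slack=1)
Line 10: ['low', 'dinosaur'] (min_width=12, slack=2)

Answer: low dinosaur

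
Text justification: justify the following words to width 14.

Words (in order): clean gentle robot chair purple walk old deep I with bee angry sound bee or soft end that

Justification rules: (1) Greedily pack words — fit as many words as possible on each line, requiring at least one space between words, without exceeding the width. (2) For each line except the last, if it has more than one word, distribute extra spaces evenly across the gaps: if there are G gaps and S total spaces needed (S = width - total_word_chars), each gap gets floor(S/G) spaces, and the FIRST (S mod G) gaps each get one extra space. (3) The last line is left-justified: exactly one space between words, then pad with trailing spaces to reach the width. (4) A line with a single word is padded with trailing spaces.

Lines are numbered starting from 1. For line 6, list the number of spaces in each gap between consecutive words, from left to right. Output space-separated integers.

Answer: 2 2

Derivation:
Line 1: ['clean', 'gentle'] (min_width=12, slack=2)
Line 2: ['robot', 'chair'] (min_width=11, slack=3)
Line 3: ['purple', 'walk'] (min_width=11, slack=3)
Line 4: ['old', 'deep', 'I'] (min_width=10, slack=4)
Line 5: ['with', 'bee', 'angry'] (min_width=14, slack=0)
Line 6: ['sound', 'bee', 'or'] (min_width=12, slack=2)
Line 7: ['soft', 'end', 'that'] (min_width=13, slack=1)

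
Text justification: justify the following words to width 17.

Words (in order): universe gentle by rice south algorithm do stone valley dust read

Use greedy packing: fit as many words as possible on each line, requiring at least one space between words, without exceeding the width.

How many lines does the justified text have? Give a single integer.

Answer: 5

Derivation:
Line 1: ['universe', 'gentle'] (min_width=15, slack=2)
Line 2: ['by', 'rice', 'south'] (min_width=13, slack=4)
Line 3: ['algorithm', 'do'] (min_width=12, slack=5)
Line 4: ['stone', 'valley', 'dust'] (min_width=17, slack=0)
Line 5: ['read'] (min_width=4, slack=13)
Total lines: 5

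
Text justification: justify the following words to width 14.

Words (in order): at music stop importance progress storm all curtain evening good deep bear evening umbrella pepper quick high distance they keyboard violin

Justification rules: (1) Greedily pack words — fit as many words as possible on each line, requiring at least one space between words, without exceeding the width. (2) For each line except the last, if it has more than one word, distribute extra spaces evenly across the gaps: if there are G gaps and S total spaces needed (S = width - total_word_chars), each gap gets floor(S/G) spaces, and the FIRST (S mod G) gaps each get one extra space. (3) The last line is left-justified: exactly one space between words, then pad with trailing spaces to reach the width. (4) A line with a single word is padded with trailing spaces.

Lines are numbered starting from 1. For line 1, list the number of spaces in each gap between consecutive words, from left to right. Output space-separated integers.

Line 1: ['at', 'music', 'stop'] (min_width=13, slack=1)
Line 2: ['importance'] (min_width=10, slack=4)
Line 3: ['progress', 'storm'] (min_width=14, slack=0)
Line 4: ['all', 'curtain'] (min_width=11, slack=3)
Line 5: ['evening', 'good'] (min_width=12, slack=2)
Line 6: ['deep', 'bear'] (min_width=9, slack=5)
Line 7: ['evening'] (min_width=7, slack=7)
Line 8: ['umbrella'] (min_width=8, slack=6)
Line 9: ['pepper', 'quick'] (min_width=12, slack=2)
Line 10: ['high', 'distance'] (min_width=13, slack=1)
Line 11: ['they', 'keyboard'] (min_width=13, slack=1)
Line 12: ['violin'] (min_width=6, slack=8)

Answer: 2 1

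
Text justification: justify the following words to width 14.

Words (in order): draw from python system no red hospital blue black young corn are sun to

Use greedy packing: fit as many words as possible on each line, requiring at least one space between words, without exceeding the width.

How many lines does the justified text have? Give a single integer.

Line 1: ['draw', 'from'] (min_width=9, slack=5)
Line 2: ['python', 'system'] (min_width=13, slack=1)
Line 3: ['no', 'red'] (min_width=6, slack=8)
Line 4: ['hospital', 'blue'] (min_width=13, slack=1)
Line 5: ['black', 'young'] (min_width=11, slack=3)
Line 6: ['corn', 'are', 'sun'] (min_width=12, slack=2)
Line 7: ['to'] (min_width=2, slack=12)
Total lines: 7

Answer: 7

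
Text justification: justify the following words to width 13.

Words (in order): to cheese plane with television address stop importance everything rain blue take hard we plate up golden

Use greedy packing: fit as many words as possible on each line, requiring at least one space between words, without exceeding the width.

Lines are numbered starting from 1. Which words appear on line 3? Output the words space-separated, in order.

Answer: television

Derivation:
Line 1: ['to', 'cheese'] (min_width=9, slack=4)
Line 2: ['plane', 'with'] (min_width=10, slack=3)
Line 3: ['television'] (min_width=10, slack=3)
Line 4: ['address', 'stop'] (min_width=12, slack=1)
Line 5: ['importance'] (min_width=10, slack=3)
Line 6: ['everything'] (min_width=10, slack=3)
Line 7: ['rain', 'blue'] (min_width=9, slack=4)
Line 8: ['take', 'hard', 'we'] (min_width=12, slack=1)
Line 9: ['plate', 'up'] (min_width=8, slack=5)
Line 10: ['golden'] (min_width=6, slack=7)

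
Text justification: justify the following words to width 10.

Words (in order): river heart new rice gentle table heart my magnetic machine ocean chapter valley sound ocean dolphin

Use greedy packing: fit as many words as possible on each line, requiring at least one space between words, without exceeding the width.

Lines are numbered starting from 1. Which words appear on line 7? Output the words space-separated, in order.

Line 1: ['river'] (min_width=5, slack=5)
Line 2: ['heart', 'new'] (min_width=9, slack=1)
Line 3: ['rice'] (min_width=4, slack=6)
Line 4: ['gentle'] (min_width=6, slack=4)
Line 5: ['table'] (min_width=5, slack=5)
Line 6: ['heart', 'my'] (min_width=8, slack=2)
Line 7: ['magnetic'] (min_width=8, slack=2)
Line 8: ['machine'] (min_width=7, slack=3)
Line 9: ['ocean'] (min_width=5, slack=5)
Line 10: ['chapter'] (min_width=7, slack=3)
Line 11: ['valley'] (min_width=6, slack=4)
Line 12: ['sound'] (min_width=5, slack=5)
Line 13: ['ocean'] (min_width=5, slack=5)
Line 14: ['dolphin'] (min_width=7, slack=3)

Answer: magnetic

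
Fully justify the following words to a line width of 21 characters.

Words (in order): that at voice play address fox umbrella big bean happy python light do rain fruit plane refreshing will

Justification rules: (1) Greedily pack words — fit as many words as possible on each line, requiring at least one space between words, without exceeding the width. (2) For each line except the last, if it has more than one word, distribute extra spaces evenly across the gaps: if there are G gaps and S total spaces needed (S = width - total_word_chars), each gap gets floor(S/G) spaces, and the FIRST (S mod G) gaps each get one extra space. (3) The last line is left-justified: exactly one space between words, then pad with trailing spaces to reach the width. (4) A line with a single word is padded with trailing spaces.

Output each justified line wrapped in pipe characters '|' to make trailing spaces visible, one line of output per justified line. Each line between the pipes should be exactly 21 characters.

Answer: |that  at  voice  play|
|address  fox umbrella|
|big bean happy python|
|light  do  rain fruit|
|plane refreshing will|

Derivation:
Line 1: ['that', 'at', 'voice', 'play'] (min_width=18, slack=3)
Line 2: ['address', 'fox', 'umbrella'] (min_width=20, slack=1)
Line 3: ['big', 'bean', 'happy', 'python'] (min_width=21, slack=0)
Line 4: ['light', 'do', 'rain', 'fruit'] (min_width=19, slack=2)
Line 5: ['plane', 'refreshing', 'will'] (min_width=21, slack=0)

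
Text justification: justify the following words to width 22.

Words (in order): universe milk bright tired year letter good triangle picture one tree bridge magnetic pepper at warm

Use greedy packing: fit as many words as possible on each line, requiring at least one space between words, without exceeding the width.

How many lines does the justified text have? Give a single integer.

Answer: 5

Derivation:
Line 1: ['universe', 'milk', 'bright'] (min_width=20, slack=2)
Line 2: ['tired', 'year', 'letter', 'good'] (min_width=22, slack=0)
Line 3: ['triangle', 'picture', 'one'] (min_width=20, slack=2)
Line 4: ['tree', 'bridge', 'magnetic'] (min_width=20, slack=2)
Line 5: ['pepper', 'at', 'warm'] (min_width=14, slack=8)
Total lines: 5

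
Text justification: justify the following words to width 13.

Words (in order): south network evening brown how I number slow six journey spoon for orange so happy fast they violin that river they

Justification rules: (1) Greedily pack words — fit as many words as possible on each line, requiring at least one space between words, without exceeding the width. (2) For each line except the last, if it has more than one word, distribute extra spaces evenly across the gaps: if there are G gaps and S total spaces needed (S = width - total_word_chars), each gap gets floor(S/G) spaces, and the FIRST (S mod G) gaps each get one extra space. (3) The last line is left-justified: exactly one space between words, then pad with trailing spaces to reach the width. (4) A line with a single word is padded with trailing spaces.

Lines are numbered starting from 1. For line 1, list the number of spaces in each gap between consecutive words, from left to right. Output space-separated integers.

Answer: 1

Derivation:
Line 1: ['south', 'network'] (min_width=13, slack=0)
Line 2: ['evening', 'brown'] (min_width=13, slack=0)
Line 3: ['how', 'I', 'number'] (min_width=12, slack=1)
Line 4: ['slow', 'six'] (min_width=8, slack=5)
Line 5: ['journey', 'spoon'] (min_width=13, slack=0)
Line 6: ['for', 'orange', 'so'] (min_width=13, slack=0)
Line 7: ['happy', 'fast'] (min_width=10, slack=3)
Line 8: ['they', 'violin'] (min_width=11, slack=2)
Line 9: ['that', 'river'] (min_width=10, slack=3)
Line 10: ['they'] (min_width=4, slack=9)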